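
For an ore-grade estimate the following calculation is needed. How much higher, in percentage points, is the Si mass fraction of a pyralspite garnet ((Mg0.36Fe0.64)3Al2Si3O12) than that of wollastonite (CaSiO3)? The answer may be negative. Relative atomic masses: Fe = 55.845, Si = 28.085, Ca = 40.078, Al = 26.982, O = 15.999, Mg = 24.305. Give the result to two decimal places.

Si in (Mg0.36Fe0.64)3Al2Si3O12: molar mass 463.679 g/mol; 3×28.085 = 84.255 g → 18.17 wt%.
Si in CaSiO3: molar mass 116.160 g/mol; 1×28.085 = 28.085 g → 24.18 wt%.
Difference = 18.17 − 24.18 = -6.01 percentage points.

-6.01 percentage points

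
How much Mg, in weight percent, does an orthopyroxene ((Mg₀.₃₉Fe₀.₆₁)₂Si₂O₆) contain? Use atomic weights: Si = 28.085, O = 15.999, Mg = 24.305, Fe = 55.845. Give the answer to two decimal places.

7.92 weight percent

M((Mg₀.₃₉Fe₀.₆₁)₂Si₂O₆) = 239.253 g/mol.
Mg contributes 0.78 × 24.305 = 18.958 g per mole.
18.958/239.253 = 0.0792 → 7.92%.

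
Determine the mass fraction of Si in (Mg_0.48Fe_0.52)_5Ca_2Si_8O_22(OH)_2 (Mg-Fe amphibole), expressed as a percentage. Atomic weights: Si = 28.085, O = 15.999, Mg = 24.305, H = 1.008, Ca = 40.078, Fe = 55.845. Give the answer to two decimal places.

25.12 weight percent

M((Mg_0.48Fe_0.52)_5Ca_2Si_8O_22(OH)_2) = 894.357 g/mol.
Si contributes 8 × 28.085 = 224.680 g per mole.
224.680/894.357 = 0.2512 → 25.12%.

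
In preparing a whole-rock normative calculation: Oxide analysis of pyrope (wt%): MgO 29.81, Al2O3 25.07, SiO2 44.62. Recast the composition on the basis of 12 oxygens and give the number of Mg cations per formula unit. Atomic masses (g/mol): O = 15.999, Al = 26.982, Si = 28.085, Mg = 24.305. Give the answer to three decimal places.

29.81 wt% MgO ÷ 40.304 g/mol = 0.73963 mol, giving 0.73963 Mg and 0.73963 O.
25.07 wt% Al2O3 ÷ 101.961 g/mol = 0.24588 mol, giving 0.49176 Al and 0.73764 O.
44.62 wt% SiO2 ÷ 60.083 g/mol = 0.74264 mol, giving 0.74264 Si and 1.48528 O.
Oxygen sums to 2.96255; scaling by 12/2.96255 = 4.05056 puts the formula on 12 O.
Mg: 0.73963 × 4.05056 = 2.996 atoms per formula unit.

2.996 Mg apfu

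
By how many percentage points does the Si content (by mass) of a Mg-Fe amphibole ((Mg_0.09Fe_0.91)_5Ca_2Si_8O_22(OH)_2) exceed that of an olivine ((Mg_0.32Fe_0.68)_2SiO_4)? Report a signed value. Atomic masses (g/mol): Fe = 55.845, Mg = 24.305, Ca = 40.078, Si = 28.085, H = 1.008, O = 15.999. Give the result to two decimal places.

8.21 percentage points

M((Mg_0.09Fe_0.91)_5Ca_2Si_8O_22(OH)_2) = 955.860 g/mol, so wt% Si = 224.680/955.860 × 100 = 23.51%.
M((Mg_0.32Fe_0.68)_2SiO_4) = 183.585 g/mol, so wt% Si = 28.085/183.585 × 100 = 15.30%.
23.51 − 15.30 = 8.21 pp.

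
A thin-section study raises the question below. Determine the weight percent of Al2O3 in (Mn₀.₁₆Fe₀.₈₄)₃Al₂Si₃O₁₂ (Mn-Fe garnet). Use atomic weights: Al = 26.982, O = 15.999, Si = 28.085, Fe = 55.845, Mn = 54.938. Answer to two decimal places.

20.50 wt%

Formula mass = 497.307 g/mol.
2 Al → 1.0000 mol Al2O3 per formula unit; M(Al2O3) = 101.961, so Al2O3 mass = 101.961 g.
101.961/497.307 × 100 = 20.50 wt%.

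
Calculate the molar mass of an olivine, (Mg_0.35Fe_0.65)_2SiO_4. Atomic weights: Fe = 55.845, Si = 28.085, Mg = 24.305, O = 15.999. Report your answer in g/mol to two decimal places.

181.69 g/mol

M = 0.70×24.305 + 1.30×55.845 + 1×28.085 + 4×15.999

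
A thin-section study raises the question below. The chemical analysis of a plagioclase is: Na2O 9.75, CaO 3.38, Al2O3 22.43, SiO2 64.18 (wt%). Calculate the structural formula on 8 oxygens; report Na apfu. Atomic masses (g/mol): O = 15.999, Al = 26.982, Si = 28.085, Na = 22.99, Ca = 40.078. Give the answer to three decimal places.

Na2O: 9.75/61.979 = 0.15731 mol → 0.31462 mol Na, 0.15731 mol O.
CaO: 3.38/56.077 = 0.06027 mol → 0.06027 mol Ca, 0.06027 mol O.
Al2O3: 22.43/101.961 = 0.21999 mol → 0.43998 mol Al, 0.65997 mol O.
SiO2: 64.18/60.083 = 1.06819 mol → 1.06819 mol Si, 2.13638 mol O.
Total oxygen = 3.01393 mol. Normalization factor = 8/3.01393 = 2.65434.
Na per 8 O = 0.31462 × 2.65434 = 0.835.

0.835 Na apfu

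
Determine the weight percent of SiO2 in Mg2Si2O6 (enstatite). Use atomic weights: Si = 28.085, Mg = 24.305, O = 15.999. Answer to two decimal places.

59.85 wt%

Formula mass = 200.774 g/mol.
2 Si → 2.0000 mol SiO2 per formula unit; M(SiO2) = 60.083, so SiO2 mass = 120.166 g.
120.166/200.774 × 100 = 59.85 wt%.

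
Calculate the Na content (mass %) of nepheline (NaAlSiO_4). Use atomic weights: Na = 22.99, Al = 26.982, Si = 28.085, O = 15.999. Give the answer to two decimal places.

16.18 mass %

Formula mass = 1·22.99 + 1·26.982 + 1·28.085 + 4·15.999 = 142.053 g/mol, of which 22.990 g is Na.
So Na makes up 22.990/142.053 = 0.1618 of the mass, i.e. 16.18%.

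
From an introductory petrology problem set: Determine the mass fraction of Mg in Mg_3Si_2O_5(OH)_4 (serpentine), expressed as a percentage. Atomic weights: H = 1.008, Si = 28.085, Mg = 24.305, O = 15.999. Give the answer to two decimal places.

M(Mg_3Si_2O_5(OH)_4) = 277.108 g/mol.
Mg contributes 3 × 24.305 = 72.915 g per mole.
72.915/277.108 = 0.2631 → 26.31%.

26.31 mass %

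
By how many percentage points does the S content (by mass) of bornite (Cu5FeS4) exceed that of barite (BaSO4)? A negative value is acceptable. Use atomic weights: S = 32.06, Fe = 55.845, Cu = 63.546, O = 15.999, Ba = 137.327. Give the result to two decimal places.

11.82 percentage points

S in Cu5FeS4: molar mass 501.815 g/mol; 4×32.06 = 128.240 g → 25.56 wt%.
S in BaSO4: molar mass 233.383 g/mol; 1×32.06 = 32.060 g → 13.74 wt%.
Difference = 25.56 − 13.74 = 11.82 percentage points.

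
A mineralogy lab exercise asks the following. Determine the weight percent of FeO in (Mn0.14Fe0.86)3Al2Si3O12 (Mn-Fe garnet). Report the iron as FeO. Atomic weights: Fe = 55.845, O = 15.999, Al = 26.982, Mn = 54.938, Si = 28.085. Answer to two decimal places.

37.27 wt%

M((Mn0.14Fe0.86)3Al2Si3O12) = 497.361 g/mol; M(FeO) = 71.844 g/mol.
Moles FeO per formula unit = 2.58 Fe ÷ 1 = 2.5800.
FeO fraction = (2.5800 × 71.844) / 497.361 = 185.358/497.361 = 0.3727.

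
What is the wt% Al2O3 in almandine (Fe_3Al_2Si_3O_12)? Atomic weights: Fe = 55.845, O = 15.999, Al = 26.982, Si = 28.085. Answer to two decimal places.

20.48 wt%

M(Fe_3Al_2Si_3O_12) = 497.742 g/mol; M(Al2O3) = 101.961 g/mol.
Moles Al2O3 per formula unit = 2 Al ÷ 2 = 1.0000.
Al2O3 fraction = (1.0000 × 101.961) / 497.742 = 101.961/497.742 = 0.2048.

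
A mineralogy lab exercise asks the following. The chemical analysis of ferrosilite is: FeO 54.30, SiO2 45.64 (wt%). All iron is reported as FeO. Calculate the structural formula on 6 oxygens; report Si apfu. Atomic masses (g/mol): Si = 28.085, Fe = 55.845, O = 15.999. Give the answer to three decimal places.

FeO: 54.30/71.844 = 0.75580 mol → 0.75580 mol Fe, 0.75580 mol O.
SiO2: 45.64/60.083 = 0.75962 mol → 0.75962 mol Si, 1.51924 mol O.
Total oxygen = 2.27504 mol. Normalization factor = 6/2.27504 = 2.63732.
Si per 6 O = 0.75962 × 2.63732 = 2.003.

2.003 Si apfu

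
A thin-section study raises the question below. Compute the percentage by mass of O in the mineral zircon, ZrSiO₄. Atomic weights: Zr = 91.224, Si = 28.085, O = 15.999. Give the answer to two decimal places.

34.91 weight percent

Formula mass = 1·91.224 + 1·28.085 + 4·15.999 = 183.305 g/mol, of which 63.996 g is O.
So O makes up 63.996/183.305 = 0.3491 of the mass, i.e. 34.91%.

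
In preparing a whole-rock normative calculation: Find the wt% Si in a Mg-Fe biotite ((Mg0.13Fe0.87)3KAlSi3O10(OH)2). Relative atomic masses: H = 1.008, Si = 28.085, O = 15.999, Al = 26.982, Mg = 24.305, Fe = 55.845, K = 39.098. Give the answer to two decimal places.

Molar mass of (Mg0.13Fe0.87)3KAlSi3O10(OH)2: 0.39×24.305 + 2.61×55.845 + 1×39.098 + 1×26.982 + 3×28.085 + 12×15.999 + 2×1.008 = 499.573 g/mol.
Mass of Si per formula unit: 3 × 28.085 = 84.255 g.
Weight fraction Si = 84.255 / 499.573 = 0.1687.

16.87 wt%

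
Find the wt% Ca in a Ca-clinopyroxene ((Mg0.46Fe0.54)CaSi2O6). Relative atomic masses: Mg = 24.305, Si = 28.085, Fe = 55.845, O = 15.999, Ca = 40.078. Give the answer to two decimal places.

Molar mass of (Mg0.46Fe0.54)CaSi2O6: 0.46×24.305 + 0.54×55.845 + 1×40.078 + 2×28.085 + 6×15.999 = 233.579 g/mol.
Mass of Ca per formula unit: 1 × 40.078 = 40.078 g.
Weight fraction Ca = 40.078 / 233.579 = 0.1716.

17.16 wt%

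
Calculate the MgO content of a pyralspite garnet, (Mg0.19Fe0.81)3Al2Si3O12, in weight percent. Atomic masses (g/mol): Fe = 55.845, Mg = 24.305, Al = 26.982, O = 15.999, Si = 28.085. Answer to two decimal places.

4.79 wt%

M((Mg0.19Fe0.81)3Al2Si3O12) = 479.764 g/mol; M(MgO) = 40.304 g/mol.
Moles MgO per formula unit = 0.57 Mg ÷ 1 = 0.5700.
MgO fraction = (0.5700 × 40.304) / 479.764 = 22.973/479.764 = 0.0479.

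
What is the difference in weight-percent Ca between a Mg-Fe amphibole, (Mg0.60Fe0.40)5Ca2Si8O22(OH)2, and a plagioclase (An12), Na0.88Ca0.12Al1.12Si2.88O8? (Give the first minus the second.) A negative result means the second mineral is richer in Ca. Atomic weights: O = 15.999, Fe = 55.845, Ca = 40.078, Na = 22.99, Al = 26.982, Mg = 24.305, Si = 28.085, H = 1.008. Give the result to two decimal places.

Ca in (Mg0.60Fe0.40)5Ca2Si8O22(OH)2: molar mass 875.433 g/mol; 2×40.078 = 80.156 g → 9.16 wt%.
Ca in Na0.88Ca0.12Al1.12Si2.88O8: molar mass 264.137 g/mol; 0.12×40.078 = 4.809 g → 1.82 wt%.
Difference = 9.16 − 1.82 = 7.34 percentage points.

7.34 percentage points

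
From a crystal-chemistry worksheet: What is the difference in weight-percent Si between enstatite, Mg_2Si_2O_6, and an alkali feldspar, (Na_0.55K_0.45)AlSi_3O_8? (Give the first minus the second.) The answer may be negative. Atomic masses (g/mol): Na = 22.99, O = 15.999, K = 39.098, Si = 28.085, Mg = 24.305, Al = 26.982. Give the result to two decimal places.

-3.29 percentage points

Si in Mg_2Si_2O_6: molar mass 200.774 g/mol; 2×28.085 = 56.170 g → 27.98 wt%.
Si in (Na_0.55K_0.45)AlSi_3O_8: molar mass 269.468 g/mol; 3×28.085 = 84.255 g → 31.27 wt%.
Difference = 27.98 − 31.27 = -3.29 percentage points.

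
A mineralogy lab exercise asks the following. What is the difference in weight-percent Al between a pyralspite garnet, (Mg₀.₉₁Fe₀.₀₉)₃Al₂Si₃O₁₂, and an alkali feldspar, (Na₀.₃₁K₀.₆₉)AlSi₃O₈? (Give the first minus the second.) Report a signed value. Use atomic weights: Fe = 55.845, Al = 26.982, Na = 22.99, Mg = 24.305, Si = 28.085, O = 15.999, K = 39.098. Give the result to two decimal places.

3.24 percentage points

M((Mg₀.₉₁Fe₀.₀₉)₃Al₂Si₃O₁₂) = 411.638 g/mol, so wt% Al = 53.964/411.638 × 100 = 13.11%.
M((Na₀.₃₁K₀.₆₉)AlSi₃O₈) = 273.334 g/mol, so wt% Al = 26.982/273.334 × 100 = 9.87%.
13.11 − 9.87 = 3.24 pp.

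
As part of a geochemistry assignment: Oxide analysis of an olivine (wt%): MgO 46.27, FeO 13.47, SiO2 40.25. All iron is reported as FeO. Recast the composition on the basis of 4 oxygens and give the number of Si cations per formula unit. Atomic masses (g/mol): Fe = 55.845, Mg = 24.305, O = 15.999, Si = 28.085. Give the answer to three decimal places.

1.002 Si apfu

MgO (M=40.304): mol = 1.14803; Mg = 1.14803, O = 1.14803.
FeO (M=71.844): mol = 0.18749; Fe = 0.18749, O = 0.18749.
SiO2 (M=60.083): mol = 0.66991; Si = 0.66991, O = 1.33982.
ΣO = 2.67534; factor = 4/ΣO = 1.49514.
Si apfu = 0.66991 × 1.49514 = 1.002.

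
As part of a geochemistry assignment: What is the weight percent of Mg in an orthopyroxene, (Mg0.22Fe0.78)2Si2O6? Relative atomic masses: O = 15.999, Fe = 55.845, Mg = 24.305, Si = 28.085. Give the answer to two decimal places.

4.28 mass %

Formula mass = 0.44*24.305 + 1.56*55.845 + 2*28.085 + 6*15.999 = 249.976 g/mol, of which 10.694 g is Mg.
So Mg makes up 10.694/249.976 = 0.0428 of the mass, i.e. 4.28%.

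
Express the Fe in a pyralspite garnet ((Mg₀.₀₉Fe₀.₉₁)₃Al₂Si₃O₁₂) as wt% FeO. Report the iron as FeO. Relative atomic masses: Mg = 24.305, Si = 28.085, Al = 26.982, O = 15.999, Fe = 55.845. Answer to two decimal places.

Molar mass of (Mg₀.₀₉Fe₀.₉₁)₃Al₂Si₃O₁₂ = 0.27*24.305 + 2.73*55.845 + 2*26.982 + 3*28.085 + 12*15.999 = 489.226 g/mol.
Each formula unit contains 2.73 Fe, equivalent to 2.73/1 = 2.7300 mol FeO.
M(FeO) = 1×55.845 + 1×15.999 = 71.844 g/mol.
Mass of FeO per formula unit = 2.7300 × 71.844 = 196.134 g.
FeO wt% = 196.134 / 489.226 × 100 = 40.09%.

40.09 wt%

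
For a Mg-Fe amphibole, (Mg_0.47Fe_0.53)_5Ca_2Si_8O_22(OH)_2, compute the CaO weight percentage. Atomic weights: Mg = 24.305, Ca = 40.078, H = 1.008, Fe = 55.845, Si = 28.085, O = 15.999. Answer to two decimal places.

12.52 wt%

Formula mass = 895.934 g/mol.
2 Ca → 2.0000 mol CaO per formula unit; M(CaO) = 56.077, so CaO mass = 112.154 g.
112.154/895.934 × 100 = 12.52 wt%.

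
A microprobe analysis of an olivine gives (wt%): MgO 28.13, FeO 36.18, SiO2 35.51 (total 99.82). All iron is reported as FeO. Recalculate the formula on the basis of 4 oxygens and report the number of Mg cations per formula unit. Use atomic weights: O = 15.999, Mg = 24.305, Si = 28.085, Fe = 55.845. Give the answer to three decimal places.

1.171 Mg apfu

MgO: 28.13/40.304 = 0.69795 mol → 0.69795 mol Mg, 0.69795 mol O.
FeO: 36.18/71.844 = 0.50359 mol → 0.50359 mol Fe, 0.50359 mol O.
SiO2: 35.51/60.083 = 0.59102 mol → 0.59102 mol Si, 1.18204 mol O.
Total oxygen = 2.38358 mol. Normalization factor = 4/2.38358 = 1.67815.
Mg per 4 O = 0.69795 × 1.67815 = 1.171.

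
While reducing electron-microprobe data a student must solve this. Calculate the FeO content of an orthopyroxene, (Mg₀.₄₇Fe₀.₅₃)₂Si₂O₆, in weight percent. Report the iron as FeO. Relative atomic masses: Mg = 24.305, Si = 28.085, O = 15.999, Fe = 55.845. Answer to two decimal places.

M((Mg₀.₄₇Fe₀.₅₃)₂Si₂O₆) = 234.206 g/mol; M(FeO) = 71.844 g/mol.
Moles FeO per formula unit = 1.06 Fe ÷ 1 = 1.0600.
FeO fraction = (1.0600 × 71.844) / 234.206 = 76.155/234.206 = 0.3252.

32.52 wt%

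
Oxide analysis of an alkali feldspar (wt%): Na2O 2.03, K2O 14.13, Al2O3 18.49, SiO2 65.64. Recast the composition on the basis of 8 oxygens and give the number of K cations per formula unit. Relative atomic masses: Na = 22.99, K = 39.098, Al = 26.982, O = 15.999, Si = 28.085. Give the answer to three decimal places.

0.824 K apfu

Na2O: 2.03/61.979 = 0.03275 mol → 0.06550 mol Na, 0.03275 mol O.
K2O: 14.13/94.195 = 0.15001 mol → 0.30002 mol K, 0.15001 mol O.
Al2O3: 18.49/101.961 = 0.18134 mol → 0.36268 mol Al, 0.54402 mol O.
SiO2: 65.64/60.083 = 1.09249 mol → 1.09249 mol Si, 2.18498 mol O.
Total oxygen = 2.91176 mol. Normalization factor = 8/2.91176 = 2.74748.
K per 8 O = 0.30002 × 2.74748 = 0.824.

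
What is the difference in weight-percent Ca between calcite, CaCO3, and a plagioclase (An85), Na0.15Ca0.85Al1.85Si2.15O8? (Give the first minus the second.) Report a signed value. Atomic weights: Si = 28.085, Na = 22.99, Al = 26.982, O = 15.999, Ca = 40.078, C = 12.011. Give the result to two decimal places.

First mineral: 40.078 g Ca in 100.086 g formula = 40.04 wt% Ca.
Second mineral: 34.066 g Ca in 275.806 g formula = 12.35 wt% Ca.
40.04% − 12.35% gives a difference of 27.69 percentage points.

27.69 percentage points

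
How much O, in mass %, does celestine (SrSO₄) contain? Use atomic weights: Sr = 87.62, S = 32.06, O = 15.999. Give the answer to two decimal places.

34.84 mass %

Formula mass = 1·87.62 + 1·32.06 + 4·15.999 = 183.676 g/mol, of which 63.996 g is O.
So O makes up 63.996/183.676 = 0.3484 of the mass, i.e. 34.84%.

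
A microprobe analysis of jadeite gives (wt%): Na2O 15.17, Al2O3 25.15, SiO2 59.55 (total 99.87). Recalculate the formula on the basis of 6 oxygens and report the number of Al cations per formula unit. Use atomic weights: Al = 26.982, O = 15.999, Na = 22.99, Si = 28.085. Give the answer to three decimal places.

Na2O (M=61.979): mol = 0.24476; Na = 0.48952, O = 0.24476.
Al2O3 (M=101.961): mol = 0.24666; Al = 0.49332, O = 0.73998.
SiO2 (M=60.083): mol = 0.99113; Si = 0.99113, O = 1.98226.
ΣO = 2.96700; factor = 6/ΣO = 2.02224.
Al apfu = 0.49332 × 2.02224 = 0.998.

0.998 Al apfu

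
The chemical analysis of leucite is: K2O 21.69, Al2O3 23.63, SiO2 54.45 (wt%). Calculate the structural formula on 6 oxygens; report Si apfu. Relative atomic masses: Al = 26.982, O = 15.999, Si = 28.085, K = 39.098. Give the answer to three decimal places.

1.986 Si apfu

21.69 wt% K2O ÷ 94.195 g/mol = 0.23027 mol, giving 0.46054 K and 0.23027 O.
23.63 wt% Al2O3 ÷ 101.961 g/mol = 0.23176 mol, giving 0.46352 Al and 0.69528 O.
54.45 wt% SiO2 ÷ 60.083 g/mol = 0.90625 mol, giving 0.90625 Si and 1.81250 O.
Oxygen sums to 2.73805; scaling by 6/2.73805 = 2.19134 puts the formula on 6 O.
Si: 0.90625 × 2.19134 = 1.986 atoms per formula unit.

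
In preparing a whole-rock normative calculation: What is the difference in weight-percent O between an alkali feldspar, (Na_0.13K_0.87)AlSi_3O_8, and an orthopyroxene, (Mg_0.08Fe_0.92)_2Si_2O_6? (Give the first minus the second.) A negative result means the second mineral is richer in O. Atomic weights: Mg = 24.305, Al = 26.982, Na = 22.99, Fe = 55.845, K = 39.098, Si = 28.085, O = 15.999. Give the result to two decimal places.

O in (Na_0.13K_0.87)AlSi_3O_8: molar mass 276.233 g/mol; 8×15.999 = 127.992 g → 46.33 wt%.
O in (Mg_0.08Fe_0.92)_2Si_2O_6: molar mass 258.808 g/mol; 6×15.999 = 95.994 g → 37.09 wt%.
Difference = 46.33 − 37.09 = 9.24 percentage points.

9.24 percentage points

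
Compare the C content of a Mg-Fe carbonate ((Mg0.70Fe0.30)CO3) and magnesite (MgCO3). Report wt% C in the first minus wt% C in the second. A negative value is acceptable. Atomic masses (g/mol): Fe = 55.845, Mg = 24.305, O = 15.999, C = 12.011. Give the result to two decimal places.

M((Mg0.70Fe0.30)CO3) = 93.775 g/mol, so wt% C = 12.011/93.775 × 100 = 12.81%.
M(MgCO3) = 84.313 g/mol, so wt% C = 12.011/84.313 × 100 = 14.25%.
12.81 − 14.25 = -1.44 pp.

-1.44 percentage points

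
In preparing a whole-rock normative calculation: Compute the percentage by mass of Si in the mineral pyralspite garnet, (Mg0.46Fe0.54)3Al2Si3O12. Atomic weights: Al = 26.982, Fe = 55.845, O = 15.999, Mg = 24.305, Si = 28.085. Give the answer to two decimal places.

M((Mg0.46Fe0.54)3Al2Si3O12) = 454.217 g/mol.
Si contributes 3 × 28.085 = 84.255 g per mole.
84.255/454.217 = 0.1855 → 18.55%.

18.55 mass %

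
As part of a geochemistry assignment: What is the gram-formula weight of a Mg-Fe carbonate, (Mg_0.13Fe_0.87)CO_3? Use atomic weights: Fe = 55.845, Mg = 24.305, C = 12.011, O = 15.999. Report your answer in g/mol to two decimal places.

M = 0.13×24.305 + 0.87×55.845 + 1×12.011 + 3×15.999

111.75 g/mol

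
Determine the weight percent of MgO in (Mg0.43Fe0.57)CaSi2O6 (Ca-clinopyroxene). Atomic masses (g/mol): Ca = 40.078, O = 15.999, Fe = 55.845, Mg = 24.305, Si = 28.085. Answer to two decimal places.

7.39 wt%

Formula mass = 234.525 g/mol.
0.43 Mg → 0.4300 mol MgO per formula unit; M(MgO) = 40.304, so MgO mass = 17.331 g.
17.331/234.525 × 100 = 7.39 wt%.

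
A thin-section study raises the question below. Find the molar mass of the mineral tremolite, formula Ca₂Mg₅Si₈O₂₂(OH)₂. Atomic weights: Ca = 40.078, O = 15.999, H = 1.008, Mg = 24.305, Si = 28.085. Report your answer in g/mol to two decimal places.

M = 2·40.078 + 5·24.305 + 8·28.085 + 24·15.999 + 2·1.008

812.35 g/mol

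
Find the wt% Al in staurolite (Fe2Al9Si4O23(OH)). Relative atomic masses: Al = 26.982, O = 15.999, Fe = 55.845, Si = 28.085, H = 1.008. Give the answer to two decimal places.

Molar mass of Fe2Al9Si4O23(OH): 2×55.845 + 9×26.982 + 4×28.085 + 24×15.999 + 1×1.008 = 851.852 g/mol.
Mass of Al per formula unit: 9 × 26.982 = 242.838 g.
Weight fraction Al = 242.838 / 851.852 = 0.2851.

28.51 mass %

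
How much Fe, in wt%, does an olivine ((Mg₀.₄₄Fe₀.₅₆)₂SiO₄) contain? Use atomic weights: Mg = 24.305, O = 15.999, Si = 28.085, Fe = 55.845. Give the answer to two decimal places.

35.53 wt%

Formula mass = 0.88*24.305 + 1.12*55.845 + 1*28.085 + 4*15.999 = 176.016 g/mol, of which 62.546 g is Fe.
So Fe makes up 62.546/176.016 = 0.3553 of the mass, i.e. 35.53%.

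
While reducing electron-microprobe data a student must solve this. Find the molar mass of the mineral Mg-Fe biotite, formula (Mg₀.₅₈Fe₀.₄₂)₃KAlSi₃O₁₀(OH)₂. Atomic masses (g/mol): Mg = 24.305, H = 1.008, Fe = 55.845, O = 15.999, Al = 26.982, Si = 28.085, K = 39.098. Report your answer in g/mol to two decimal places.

Mg: 1.74 × 24.305 = 42.2907
Fe: 1.26 × 55.845 = 70.3647
K: 1 × 39.098 = 39.0980
Al: 1 × 26.982 = 26.9820
Si: 3 × 28.085 = 84.2550
O: 12 × 15.999 = 191.9880
H: 2 × 1.008 = 2.0160
Summing the contributions gives the formula mass.

456.99 g/mol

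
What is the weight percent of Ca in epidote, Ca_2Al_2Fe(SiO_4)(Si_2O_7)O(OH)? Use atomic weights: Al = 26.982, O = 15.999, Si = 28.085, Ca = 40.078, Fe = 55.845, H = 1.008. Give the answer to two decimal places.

16.59 weight percent

Formula mass = 2×40.078 + 2×26.982 + 1×55.845 + 3×28.085 + 13×15.999 + 1×1.008 = 483.215 g/mol, of which 80.156 g is Ca.
So Ca makes up 80.156/483.215 = 0.1659 of the mass, i.e. 16.59%.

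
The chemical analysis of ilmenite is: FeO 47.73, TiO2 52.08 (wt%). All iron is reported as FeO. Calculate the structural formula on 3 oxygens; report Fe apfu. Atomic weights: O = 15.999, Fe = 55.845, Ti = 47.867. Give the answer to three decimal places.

FeO: 47.73/71.844 = 0.66436 mol → 0.66436 mol Fe, 0.66436 mol O.
TiO2: 52.08/79.865 = 0.65210 mol → 0.65210 mol Ti, 1.30420 mol O.
Total oxygen = 1.96856 mol. Normalization factor = 3/1.96856 = 1.52396.
Fe per 3 O = 0.66436 × 1.52396 = 1.012.

1.012 Fe apfu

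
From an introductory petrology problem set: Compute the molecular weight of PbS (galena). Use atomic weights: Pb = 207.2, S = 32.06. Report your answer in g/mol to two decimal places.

Pb: 1 × 207.2 = 207.2000
S: 1 × 32.06 = 32.0600
Summing the contributions gives the formula mass.

239.26 g/mol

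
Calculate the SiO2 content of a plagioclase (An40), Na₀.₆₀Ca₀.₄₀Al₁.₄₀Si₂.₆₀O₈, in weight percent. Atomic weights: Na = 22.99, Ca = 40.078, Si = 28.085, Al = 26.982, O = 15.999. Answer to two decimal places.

Formula mass = 268.613 g/mol.
2.60 Si → 2.6000 mol SiO2 per formula unit; M(SiO2) = 60.083, so SiO2 mass = 156.216 g.
156.216/268.613 × 100 = 58.16 wt%.

58.16 wt%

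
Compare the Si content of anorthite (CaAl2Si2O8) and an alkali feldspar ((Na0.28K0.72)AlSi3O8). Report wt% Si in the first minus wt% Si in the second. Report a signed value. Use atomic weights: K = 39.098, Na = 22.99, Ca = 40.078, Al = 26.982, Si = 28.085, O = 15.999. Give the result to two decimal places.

-10.58 percentage points

First mineral: 56.170 g Si in 278.204 g formula = 20.19 wt% Si.
Second mineral: 84.255 g Si in 273.817 g formula = 30.77 wt% Si.
20.19% − 30.77% gives a difference of -10.58 percentage points.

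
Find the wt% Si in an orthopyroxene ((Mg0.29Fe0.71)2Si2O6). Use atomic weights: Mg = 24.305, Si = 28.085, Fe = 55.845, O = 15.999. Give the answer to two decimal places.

22.87 mass %

M((Mg0.29Fe0.71)2Si2O6) = 245.561 g/mol.
Si contributes 2 × 28.085 = 56.170 g per mole.
56.170/245.561 = 0.2287 → 22.87%.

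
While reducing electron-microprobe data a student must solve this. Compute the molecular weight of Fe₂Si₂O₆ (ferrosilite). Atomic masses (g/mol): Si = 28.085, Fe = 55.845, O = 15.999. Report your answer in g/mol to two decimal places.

263.85 g/mol

Fe: 2 × 55.845 = 111.6900
Si: 2 × 28.085 = 56.1700
O: 6 × 15.999 = 95.9940
Summing the contributions gives the formula mass.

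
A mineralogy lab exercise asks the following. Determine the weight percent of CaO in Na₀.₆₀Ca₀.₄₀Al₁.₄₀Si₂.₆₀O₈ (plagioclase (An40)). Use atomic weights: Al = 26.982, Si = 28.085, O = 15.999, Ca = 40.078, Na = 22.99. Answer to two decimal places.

Formula mass = 268.613 g/mol.
0.40 Ca → 0.4000 mol CaO per formula unit; M(CaO) = 56.077, so CaO mass = 22.431 g.
22.431/268.613 × 100 = 8.35 wt%.

8.35 wt%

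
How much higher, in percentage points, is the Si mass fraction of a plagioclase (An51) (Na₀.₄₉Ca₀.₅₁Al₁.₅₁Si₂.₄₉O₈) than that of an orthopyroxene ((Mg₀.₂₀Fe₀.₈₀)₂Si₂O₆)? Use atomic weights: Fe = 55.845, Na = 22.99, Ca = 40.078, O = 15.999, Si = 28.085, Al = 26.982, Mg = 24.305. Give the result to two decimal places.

Si in Na₀.₄₉Ca₀.₅₁Al₁.₅₁Si₂.₄₉O₈: molar mass 270.371 g/mol; 2.49×28.085 = 69.932 g → 25.87 wt%.
Si in (Mg₀.₂₀Fe₀.₈₀)₂Si₂O₆: molar mass 251.238 g/mol; 2×28.085 = 56.170 g → 22.36 wt%.
Difference = 25.87 − 22.36 = 3.51 percentage points.

3.51 percentage points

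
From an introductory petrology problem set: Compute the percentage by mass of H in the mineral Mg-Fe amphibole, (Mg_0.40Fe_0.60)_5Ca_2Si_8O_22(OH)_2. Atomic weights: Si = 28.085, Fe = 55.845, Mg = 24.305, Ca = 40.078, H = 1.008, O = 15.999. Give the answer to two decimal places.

0.22 wt%

M((Mg_0.40Fe_0.60)_5Ca_2Si_8O_22(OH)_2) = 906.973 g/mol.
H contributes 2 × 1.008 = 2.016 g per mole.
2.016/906.973 = 0.0022 → 0.22%.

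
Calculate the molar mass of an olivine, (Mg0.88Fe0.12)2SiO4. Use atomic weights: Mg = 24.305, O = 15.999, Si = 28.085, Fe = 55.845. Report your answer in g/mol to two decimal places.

The formula mass is the sum 1.76*24.305 + 0.24*55.845 + 1*28.085 + 4*15.999.

148.26 g/mol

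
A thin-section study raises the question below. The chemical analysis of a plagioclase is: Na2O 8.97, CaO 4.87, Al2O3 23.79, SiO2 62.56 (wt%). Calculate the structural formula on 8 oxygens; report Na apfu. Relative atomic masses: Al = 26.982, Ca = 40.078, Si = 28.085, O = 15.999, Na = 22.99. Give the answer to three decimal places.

8.97 wt% Na2O ÷ 61.979 g/mol = 0.14473 mol, giving 0.28946 Na and 0.14473 O.
4.87 wt% CaO ÷ 56.077 g/mol = 0.08684 mol, giving 0.08684 Ca and 0.08684 O.
23.79 wt% Al2O3 ÷ 101.961 g/mol = 0.23332 mol, giving 0.46664 Al and 0.69996 O.
62.56 wt% SiO2 ÷ 60.083 g/mol = 1.04123 mol, giving 1.04123 Si and 2.08246 O.
Oxygen sums to 3.01399; scaling by 8/3.01399 = 2.65429 puts the formula on 8 O.
Na: 0.28946 × 2.65429 = 0.768 atoms per formula unit.

0.768 Na apfu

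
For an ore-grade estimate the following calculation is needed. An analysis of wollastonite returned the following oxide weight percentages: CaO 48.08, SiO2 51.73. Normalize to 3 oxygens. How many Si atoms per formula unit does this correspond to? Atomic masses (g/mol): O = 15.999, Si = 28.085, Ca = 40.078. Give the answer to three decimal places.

48.08 wt% CaO ÷ 56.077 g/mol = 0.85739 mol, giving 0.85739 Ca and 0.85739 O.
51.73 wt% SiO2 ÷ 60.083 g/mol = 0.86098 mol, giving 0.86098 Si and 1.72196 O.
Oxygen sums to 2.57935; scaling by 3/2.57935 = 1.16308 puts the formula on 3 O.
Si: 0.86098 × 1.16308 = 1.001 atoms per formula unit.

1.001 Si apfu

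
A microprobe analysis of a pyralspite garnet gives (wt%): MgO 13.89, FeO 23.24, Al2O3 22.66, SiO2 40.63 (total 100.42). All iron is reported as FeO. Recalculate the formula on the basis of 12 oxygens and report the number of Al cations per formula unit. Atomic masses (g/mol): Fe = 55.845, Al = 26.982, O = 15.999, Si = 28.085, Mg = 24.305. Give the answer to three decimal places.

1.985 Al apfu

13.89 wt% MgO ÷ 40.304 g/mol = 0.34463 mol, giving 0.34463 Mg and 0.34463 O.
23.24 wt% FeO ÷ 71.844 g/mol = 0.32348 mol, giving 0.32348 Fe and 0.32348 O.
22.66 wt% Al2O3 ÷ 101.961 g/mol = 0.22224 mol, giving 0.44448 Al and 0.66672 O.
40.63 wt% SiO2 ÷ 60.083 g/mol = 0.67623 mol, giving 0.67623 Si and 1.35246 O.
Oxygen sums to 2.68729; scaling by 12/2.68729 = 4.46547 puts the formula on 12 O.
Al: 0.44448 × 4.46547 = 1.985 atoms per formula unit.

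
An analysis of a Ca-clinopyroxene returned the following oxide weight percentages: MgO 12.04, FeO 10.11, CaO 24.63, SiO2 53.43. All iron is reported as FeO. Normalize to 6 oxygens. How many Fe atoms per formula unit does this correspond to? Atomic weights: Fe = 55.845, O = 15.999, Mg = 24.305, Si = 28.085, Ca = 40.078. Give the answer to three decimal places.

0.318 Fe apfu

12.04 wt% MgO ÷ 40.304 g/mol = 0.29873 mol, giving 0.29873 Mg and 0.29873 O.
10.11 wt% FeO ÷ 71.844 g/mol = 0.14072 mol, giving 0.14072 Fe and 0.14072 O.
24.63 wt% CaO ÷ 56.077 g/mol = 0.43922 mol, giving 0.43922 Ca and 0.43922 O.
53.43 wt% SiO2 ÷ 60.083 g/mol = 0.88927 mol, giving 0.88927 Si and 1.77854 O.
Oxygen sums to 2.65721; scaling by 6/2.65721 = 2.25801 puts the formula on 6 O.
Fe: 0.14072 × 2.25801 = 0.318 atoms per formula unit.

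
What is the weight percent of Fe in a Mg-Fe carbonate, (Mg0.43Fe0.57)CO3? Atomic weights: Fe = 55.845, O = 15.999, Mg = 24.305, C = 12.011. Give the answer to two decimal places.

Formula mass = 0.43·24.305 + 0.57·55.845 + 1·12.011 + 3·15.999 = 102.291 g/mol, of which 31.832 g is Fe.
So Fe makes up 31.832/102.291 = 0.3112 of the mass, i.e. 31.12%.

31.12 wt%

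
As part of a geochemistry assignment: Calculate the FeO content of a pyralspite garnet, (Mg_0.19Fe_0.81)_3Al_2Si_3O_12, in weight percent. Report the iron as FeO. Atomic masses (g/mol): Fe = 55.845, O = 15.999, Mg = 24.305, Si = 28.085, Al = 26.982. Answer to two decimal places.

Molar mass of (Mg_0.19Fe_0.81)_3Al_2Si_3O_12 = 0.57×24.305 + 2.43×55.845 + 2×26.982 + 3×28.085 + 12×15.999 = 479.764 g/mol.
Each formula unit contains 2.43 Fe, equivalent to 2.43/1 = 2.4300 mol FeO.
M(FeO) = 1×55.845 + 1×15.999 = 71.844 g/mol.
Mass of FeO per formula unit = 2.4300 × 71.844 = 174.581 g.
FeO wt% = 174.581 / 479.764 × 100 = 36.39%.

36.39 wt%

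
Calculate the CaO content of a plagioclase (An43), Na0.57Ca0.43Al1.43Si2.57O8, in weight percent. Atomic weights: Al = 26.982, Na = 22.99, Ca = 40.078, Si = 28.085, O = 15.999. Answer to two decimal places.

Formula mass = 269.093 g/mol.
0.43 Ca → 0.4300 mol CaO per formula unit; M(CaO) = 56.077, so CaO mass = 24.113 g.
24.113/269.093 × 100 = 8.96 wt%.

8.96 wt%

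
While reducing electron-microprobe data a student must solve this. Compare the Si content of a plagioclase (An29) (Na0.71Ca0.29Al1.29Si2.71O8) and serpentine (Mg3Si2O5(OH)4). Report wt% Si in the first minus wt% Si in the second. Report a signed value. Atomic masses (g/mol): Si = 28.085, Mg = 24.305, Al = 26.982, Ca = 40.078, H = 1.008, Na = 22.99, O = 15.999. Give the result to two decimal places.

8.25 percentage points

First mineral: 76.110 g Si in 266.855 g formula = 28.52 wt% Si.
Second mineral: 56.170 g Si in 277.108 g formula = 20.27 wt% Si.
28.52% − 20.27% gives a difference of 8.25 percentage points.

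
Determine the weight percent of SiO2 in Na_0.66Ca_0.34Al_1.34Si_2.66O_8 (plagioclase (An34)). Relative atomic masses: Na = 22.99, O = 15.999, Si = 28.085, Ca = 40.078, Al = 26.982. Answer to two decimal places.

Formula mass = 267.654 g/mol.
2.66 Si → 2.6600 mol SiO2 per formula unit; M(SiO2) = 60.083, so SiO2 mass = 159.821 g.
159.821/267.654 × 100 = 59.71 wt%.

59.71 wt%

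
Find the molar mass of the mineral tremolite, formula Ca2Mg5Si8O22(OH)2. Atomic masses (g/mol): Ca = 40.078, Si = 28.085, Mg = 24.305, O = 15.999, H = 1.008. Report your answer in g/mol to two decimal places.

Ca: 2 × 40.078 = 80.1560
Mg: 5 × 24.305 = 121.5250
Si: 8 × 28.085 = 224.6800
O: 24 × 15.999 = 383.9760
H: 2 × 1.008 = 2.0160
Summing the contributions gives the formula mass.

812.35 g/mol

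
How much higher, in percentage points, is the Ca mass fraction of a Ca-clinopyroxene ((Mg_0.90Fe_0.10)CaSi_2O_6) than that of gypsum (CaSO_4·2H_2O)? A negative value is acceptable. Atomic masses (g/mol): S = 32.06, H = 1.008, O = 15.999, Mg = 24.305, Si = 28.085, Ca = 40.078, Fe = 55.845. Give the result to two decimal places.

-5.04 percentage points

M((Mg_0.90Fe_0.10)CaSi_2O_6) = 219.701 g/mol, so wt% Ca = 40.078/219.701 × 100 = 18.24%.
M(CaSO_4·2H_2O) = 172.164 g/mol, so wt% Ca = 40.078/172.164 × 100 = 23.28%.
18.24 − 23.28 = -5.04 pp.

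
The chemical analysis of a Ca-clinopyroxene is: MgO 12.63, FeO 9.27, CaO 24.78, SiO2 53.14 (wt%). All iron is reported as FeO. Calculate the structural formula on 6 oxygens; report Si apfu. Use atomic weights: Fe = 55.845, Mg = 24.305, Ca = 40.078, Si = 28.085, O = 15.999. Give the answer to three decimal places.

2.000 Si apfu

MgO (M=40.304): mol = 0.31337; Mg = 0.31337, O = 0.31337.
FeO (M=71.844): mol = 0.12903; Fe = 0.12903, O = 0.12903.
CaO (M=56.077): mol = 0.44189; Ca = 0.44189, O = 0.44189.
SiO2 (M=60.083): mol = 0.88444; Si = 0.88444, O = 1.76888.
ΣO = 2.65317; factor = 6/ΣO = 2.26145.
Si apfu = 0.88444 × 2.26145 = 2.000.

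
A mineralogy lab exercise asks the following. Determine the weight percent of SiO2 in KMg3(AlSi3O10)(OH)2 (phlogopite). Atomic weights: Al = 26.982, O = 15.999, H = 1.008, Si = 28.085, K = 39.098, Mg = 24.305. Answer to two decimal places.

M(KMg3(AlSi3O10)(OH)2) = 417.254 g/mol; M(SiO2) = 60.083 g/mol.
Moles SiO2 per formula unit = 3 Si ÷ 1 = 3.0000.
SiO2 fraction = (3.0000 × 60.083) / 417.254 = 180.249/417.254 = 0.4320.

43.20 wt%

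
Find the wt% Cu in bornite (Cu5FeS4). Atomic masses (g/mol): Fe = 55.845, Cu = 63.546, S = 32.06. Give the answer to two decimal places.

63.32 wt%

Molar mass of Cu5FeS4: 5×63.546 + 1×55.845 + 4×32.06 = 501.815 g/mol.
Mass of Cu per formula unit: 5 × 63.546 = 317.730 g.
Weight fraction Cu = 317.730 / 501.815 = 0.6332.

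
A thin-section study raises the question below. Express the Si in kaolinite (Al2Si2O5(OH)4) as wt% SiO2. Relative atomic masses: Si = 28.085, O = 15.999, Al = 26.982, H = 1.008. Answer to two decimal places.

Formula mass = 258.157 g/mol.
2 Si → 2.0000 mol SiO2 per formula unit; M(SiO2) = 60.083, so SiO2 mass = 120.166 g.
120.166/258.157 × 100 = 46.55 wt%.

46.55 wt%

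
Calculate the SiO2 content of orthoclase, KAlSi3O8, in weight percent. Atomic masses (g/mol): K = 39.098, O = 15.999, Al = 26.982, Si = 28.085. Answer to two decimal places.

Formula mass = 278.327 g/mol.
3 Si → 3.0000 mol SiO2 per formula unit; M(SiO2) = 60.083, so SiO2 mass = 180.249 g.
180.249/278.327 × 100 = 64.76 wt%.

64.76 wt%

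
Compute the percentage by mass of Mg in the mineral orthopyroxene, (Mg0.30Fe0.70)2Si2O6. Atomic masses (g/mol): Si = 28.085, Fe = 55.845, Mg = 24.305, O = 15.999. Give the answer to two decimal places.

5.95 mass %

M((Mg0.30Fe0.70)2Si2O6) = 244.930 g/mol.
Mg contributes 0.60 × 24.305 = 14.583 g per mole.
14.583/244.930 = 0.0595 → 5.95%.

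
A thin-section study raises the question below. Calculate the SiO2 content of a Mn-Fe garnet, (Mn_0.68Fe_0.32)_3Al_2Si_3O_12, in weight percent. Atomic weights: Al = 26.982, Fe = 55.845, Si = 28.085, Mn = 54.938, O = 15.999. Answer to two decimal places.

36.35 wt%

Formula mass = 495.892 g/mol.
3 Si → 3.0000 mol SiO2 per formula unit; M(SiO2) = 60.083, so SiO2 mass = 180.249 g.
180.249/495.892 × 100 = 36.35 wt%.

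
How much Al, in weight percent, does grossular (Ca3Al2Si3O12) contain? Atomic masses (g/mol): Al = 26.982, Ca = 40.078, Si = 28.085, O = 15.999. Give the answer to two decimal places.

11.98 weight percent

Molar mass of Ca3Al2Si3O12: 3·40.078 + 2·26.982 + 3·28.085 + 12·15.999 = 450.441 g/mol.
Mass of Al per formula unit: 2 × 26.982 = 53.964 g.
Weight fraction Al = 53.964 / 450.441 = 0.1198.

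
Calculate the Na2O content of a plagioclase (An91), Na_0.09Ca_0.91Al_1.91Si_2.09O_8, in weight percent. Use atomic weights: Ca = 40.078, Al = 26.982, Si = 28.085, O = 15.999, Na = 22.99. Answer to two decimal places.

Formula mass = 276.765 g/mol.
0.09 Na → 0.0450 mol Na2O per formula unit; M(Na2O) = 61.979, so Na2O mass = 2.789 g.
2.789/276.765 × 100 = 1.01 wt%.

1.01 wt%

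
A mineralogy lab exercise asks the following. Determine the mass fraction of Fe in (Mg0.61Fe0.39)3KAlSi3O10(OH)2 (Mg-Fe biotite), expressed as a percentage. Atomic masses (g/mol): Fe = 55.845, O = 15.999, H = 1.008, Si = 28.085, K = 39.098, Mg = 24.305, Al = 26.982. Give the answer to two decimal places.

14.39 wt%

Molar mass of (Mg0.61Fe0.39)3KAlSi3O10(OH)2: 1.83·24.305 + 1.17·55.845 + 1·39.098 + 1·26.982 + 3·28.085 + 12·15.999 + 2·1.008 = 454.156 g/mol.
Mass of Fe per formula unit: 1.17 × 55.845 = 65.339 g.
Weight fraction Fe = 65.339 / 454.156 = 0.1439.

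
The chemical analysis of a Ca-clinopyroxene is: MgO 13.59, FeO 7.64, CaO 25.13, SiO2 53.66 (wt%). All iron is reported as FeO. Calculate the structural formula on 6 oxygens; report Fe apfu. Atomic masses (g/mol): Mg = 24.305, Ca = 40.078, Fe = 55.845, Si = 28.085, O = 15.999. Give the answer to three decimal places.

0.238 Fe apfu

13.59 wt% MgO ÷ 40.304 g/mol = 0.33719 mol, giving 0.33719 Mg and 0.33719 O.
7.64 wt% FeO ÷ 71.844 g/mol = 0.10634 mol, giving 0.10634 Fe and 0.10634 O.
25.13 wt% CaO ÷ 56.077 g/mol = 0.44813 mol, giving 0.44813 Ca and 0.44813 O.
53.66 wt% SiO2 ÷ 60.083 g/mol = 0.89310 mol, giving 0.89310 Si and 1.78620 O.
Oxygen sums to 2.67786; scaling by 6/2.67786 = 2.24060 puts the formula on 6 O.
Fe: 0.10634 × 2.24060 = 0.238 atoms per formula unit.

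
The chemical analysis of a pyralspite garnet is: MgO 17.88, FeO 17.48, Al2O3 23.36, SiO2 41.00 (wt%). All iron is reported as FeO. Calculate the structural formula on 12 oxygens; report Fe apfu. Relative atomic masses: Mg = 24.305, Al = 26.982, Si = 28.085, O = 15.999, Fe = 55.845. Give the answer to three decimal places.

1.066 Fe apfu

MgO: 17.88/40.304 = 0.44363 mol → 0.44363 mol Mg, 0.44363 mol O.
FeO: 17.48/71.844 = 0.24330 mol → 0.24330 mol Fe, 0.24330 mol O.
Al2O3: 23.36/101.961 = 0.22911 mol → 0.45822 mol Al, 0.68733 mol O.
SiO2: 41.00/60.083 = 0.68239 mol → 0.68239 mol Si, 1.36478 mol O.
Total oxygen = 2.73904 mol. Normalization factor = 12/2.73904 = 4.38110.
Fe per 12 O = 0.24330 × 4.38110 = 1.066.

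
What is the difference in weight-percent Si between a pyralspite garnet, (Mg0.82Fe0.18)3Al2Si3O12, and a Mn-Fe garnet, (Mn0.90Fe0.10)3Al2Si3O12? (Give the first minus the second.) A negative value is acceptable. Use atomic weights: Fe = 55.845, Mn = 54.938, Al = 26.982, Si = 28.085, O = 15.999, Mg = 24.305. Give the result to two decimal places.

3.04 percentage points

Si in (Mg0.82Fe0.18)3Al2Si3O12: molar mass 420.154 g/mol; 3×28.085 = 84.255 g → 20.05 wt%.
Si in (Mn0.90Fe0.10)3Al2Si3O12: molar mass 495.293 g/mol; 3×28.085 = 84.255 g → 17.01 wt%.
Difference = 20.05 − 17.01 = 3.04 percentage points.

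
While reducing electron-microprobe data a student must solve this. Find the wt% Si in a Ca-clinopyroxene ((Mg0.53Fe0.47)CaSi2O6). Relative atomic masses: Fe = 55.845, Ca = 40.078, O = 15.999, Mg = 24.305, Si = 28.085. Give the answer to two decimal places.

Formula mass = 0.53*24.305 + 0.47*55.845 + 1*40.078 + 2*28.085 + 6*15.999 = 231.371 g/mol, of which 56.170 g is Si.
So Si makes up 56.170/231.371 = 0.2428 of the mass, i.e. 24.28%.

24.28 wt%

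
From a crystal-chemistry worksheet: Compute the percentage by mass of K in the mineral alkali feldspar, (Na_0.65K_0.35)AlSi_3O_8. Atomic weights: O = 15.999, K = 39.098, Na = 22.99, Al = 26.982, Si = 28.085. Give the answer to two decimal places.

5.11 mass %

M((Na_0.65K_0.35)AlSi_3O_8) = 267.857 g/mol.
K contributes 0.35 × 39.098 = 13.684 g per mole.
13.684/267.857 = 0.0511 → 5.11%.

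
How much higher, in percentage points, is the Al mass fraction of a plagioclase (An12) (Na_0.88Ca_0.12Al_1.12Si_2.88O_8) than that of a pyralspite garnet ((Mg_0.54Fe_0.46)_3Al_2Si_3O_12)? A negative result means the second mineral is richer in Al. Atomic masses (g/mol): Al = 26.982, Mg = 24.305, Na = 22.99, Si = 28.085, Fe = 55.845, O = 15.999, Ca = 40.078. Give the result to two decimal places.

-0.64 percentage points

M(Na_0.88Ca_0.12Al_1.12Si_2.88O_8) = 264.137 g/mol, so wt% Al = 30.220/264.137 × 100 = 11.44%.
M((Mg_0.54Fe_0.46)_3Al_2Si_3O_12) = 446.647 g/mol, so wt% Al = 53.964/446.647 × 100 = 12.08%.
11.44 − 12.08 = -0.64 pp.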